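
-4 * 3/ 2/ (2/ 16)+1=-47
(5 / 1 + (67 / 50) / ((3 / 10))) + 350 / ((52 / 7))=22067 / 390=56.58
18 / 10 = 9 / 5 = 1.80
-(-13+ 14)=-1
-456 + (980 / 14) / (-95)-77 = -10141 / 19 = -533.74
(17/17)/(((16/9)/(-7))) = -3.94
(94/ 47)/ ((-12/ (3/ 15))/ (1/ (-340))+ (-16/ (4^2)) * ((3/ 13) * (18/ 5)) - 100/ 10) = 65/ 662648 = 0.00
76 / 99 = 0.77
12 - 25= -13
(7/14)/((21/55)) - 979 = -41063/42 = -977.69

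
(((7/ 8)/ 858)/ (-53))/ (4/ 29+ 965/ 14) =-1421/ 5100545736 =-0.00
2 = 2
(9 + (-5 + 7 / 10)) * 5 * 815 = 38305 / 2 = 19152.50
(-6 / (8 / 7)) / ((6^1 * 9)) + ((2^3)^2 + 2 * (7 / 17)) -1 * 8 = 69433 / 1224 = 56.73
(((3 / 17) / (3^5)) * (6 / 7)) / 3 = 2 / 9639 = 0.00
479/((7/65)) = 31135/7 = 4447.86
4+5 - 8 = 1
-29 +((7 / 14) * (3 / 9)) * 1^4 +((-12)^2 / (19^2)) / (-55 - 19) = -2311193 / 80142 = -28.84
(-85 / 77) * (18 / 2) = -765 / 77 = -9.94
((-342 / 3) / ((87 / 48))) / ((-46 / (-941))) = -858192 / 667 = -1286.64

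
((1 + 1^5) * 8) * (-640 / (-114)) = 5120 / 57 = 89.82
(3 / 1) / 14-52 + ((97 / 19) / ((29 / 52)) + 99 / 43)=-13377251 / 331702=-40.33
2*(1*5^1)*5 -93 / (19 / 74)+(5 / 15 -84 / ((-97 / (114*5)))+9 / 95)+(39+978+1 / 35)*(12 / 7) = 2608025534 / 1354605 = 1925.30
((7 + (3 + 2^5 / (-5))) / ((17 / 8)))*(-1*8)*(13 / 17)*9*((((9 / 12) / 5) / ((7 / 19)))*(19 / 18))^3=-1834789359 / 247817500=-7.40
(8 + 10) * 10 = 180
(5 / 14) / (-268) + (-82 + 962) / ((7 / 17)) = 8018555 / 3752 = 2137.14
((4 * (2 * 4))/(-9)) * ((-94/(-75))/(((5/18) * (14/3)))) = -3008/875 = -3.44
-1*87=-87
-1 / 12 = -0.08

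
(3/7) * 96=288/7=41.14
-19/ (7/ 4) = -76/ 7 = -10.86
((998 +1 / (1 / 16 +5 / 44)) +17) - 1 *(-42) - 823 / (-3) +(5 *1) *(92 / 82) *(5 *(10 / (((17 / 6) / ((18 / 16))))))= 93885499 / 64821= 1448.38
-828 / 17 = -48.71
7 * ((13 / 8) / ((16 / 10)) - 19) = -8057 / 64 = -125.89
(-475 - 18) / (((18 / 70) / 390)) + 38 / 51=-38133512 / 51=-747715.92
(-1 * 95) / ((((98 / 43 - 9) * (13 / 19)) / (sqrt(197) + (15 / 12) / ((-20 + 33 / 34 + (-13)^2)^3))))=289.96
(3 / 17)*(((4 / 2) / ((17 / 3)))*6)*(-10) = -1080 / 289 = -3.74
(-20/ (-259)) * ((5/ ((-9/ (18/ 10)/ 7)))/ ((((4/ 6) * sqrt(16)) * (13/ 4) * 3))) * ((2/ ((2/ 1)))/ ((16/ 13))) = -5/ 296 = -0.02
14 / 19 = 0.74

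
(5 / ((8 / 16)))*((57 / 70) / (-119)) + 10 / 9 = 7817 / 7497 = 1.04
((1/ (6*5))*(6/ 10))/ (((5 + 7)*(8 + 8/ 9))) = 3/ 16000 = 0.00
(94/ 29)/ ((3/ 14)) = 1316/ 87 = 15.13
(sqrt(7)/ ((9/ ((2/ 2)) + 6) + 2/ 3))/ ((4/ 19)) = 57 * sqrt(7)/ 188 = 0.80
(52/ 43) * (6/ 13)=24/ 43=0.56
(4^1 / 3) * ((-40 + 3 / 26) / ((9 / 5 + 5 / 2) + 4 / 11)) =-228140 / 20007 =-11.40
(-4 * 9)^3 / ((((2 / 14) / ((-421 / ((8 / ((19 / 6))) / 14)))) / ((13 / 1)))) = 9905385672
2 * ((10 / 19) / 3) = 20 / 57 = 0.35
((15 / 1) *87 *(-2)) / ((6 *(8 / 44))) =-4785 / 2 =-2392.50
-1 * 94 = -94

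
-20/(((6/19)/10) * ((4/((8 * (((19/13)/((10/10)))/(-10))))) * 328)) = 1805/3198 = 0.56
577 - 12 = 565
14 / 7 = 2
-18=-18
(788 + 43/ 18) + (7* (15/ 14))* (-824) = -97013/ 18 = -5389.61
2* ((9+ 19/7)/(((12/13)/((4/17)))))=2132/357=5.97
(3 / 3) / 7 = 1 / 7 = 0.14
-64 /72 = -8 /9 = -0.89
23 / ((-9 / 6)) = -46 / 3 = -15.33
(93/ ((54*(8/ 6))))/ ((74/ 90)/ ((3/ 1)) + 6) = 1395/ 6776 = 0.21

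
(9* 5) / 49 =45 / 49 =0.92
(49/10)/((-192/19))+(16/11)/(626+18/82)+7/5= 0.92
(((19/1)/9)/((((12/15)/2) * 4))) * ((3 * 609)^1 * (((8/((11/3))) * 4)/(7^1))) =3005.45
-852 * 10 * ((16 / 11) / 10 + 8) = -763392 / 11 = -69399.27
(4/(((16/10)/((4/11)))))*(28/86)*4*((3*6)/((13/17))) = 171360/6149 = 27.87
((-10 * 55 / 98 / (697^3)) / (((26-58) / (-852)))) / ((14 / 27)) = -1581525 / 1858285495024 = -0.00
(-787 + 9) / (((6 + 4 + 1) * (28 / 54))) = -10503 / 77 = -136.40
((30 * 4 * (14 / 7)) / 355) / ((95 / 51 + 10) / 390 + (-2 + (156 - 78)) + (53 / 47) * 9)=8974368 / 1143995239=0.01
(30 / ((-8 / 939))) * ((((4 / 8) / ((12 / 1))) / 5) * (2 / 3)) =-313 / 16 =-19.56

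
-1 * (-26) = 26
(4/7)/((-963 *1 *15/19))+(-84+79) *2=-1011226/101115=-10.00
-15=-15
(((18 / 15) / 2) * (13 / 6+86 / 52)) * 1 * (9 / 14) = 1341 / 910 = 1.47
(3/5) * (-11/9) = -11/15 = -0.73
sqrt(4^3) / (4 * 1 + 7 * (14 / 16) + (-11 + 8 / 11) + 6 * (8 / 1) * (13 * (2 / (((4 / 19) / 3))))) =704 / 1564979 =0.00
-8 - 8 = -16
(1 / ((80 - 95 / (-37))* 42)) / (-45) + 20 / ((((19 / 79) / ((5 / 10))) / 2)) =9122840297 / 109705050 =83.16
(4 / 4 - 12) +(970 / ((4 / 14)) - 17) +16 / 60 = 50509 / 15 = 3367.27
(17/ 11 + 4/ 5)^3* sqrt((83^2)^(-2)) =2146689/ 1146157375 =0.00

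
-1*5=-5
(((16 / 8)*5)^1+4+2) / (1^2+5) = 8 / 3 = 2.67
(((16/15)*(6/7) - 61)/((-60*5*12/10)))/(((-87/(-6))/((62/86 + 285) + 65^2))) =51.92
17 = 17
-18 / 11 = -1.64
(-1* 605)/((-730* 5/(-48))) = -2904/365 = -7.96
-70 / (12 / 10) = -175 / 3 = -58.33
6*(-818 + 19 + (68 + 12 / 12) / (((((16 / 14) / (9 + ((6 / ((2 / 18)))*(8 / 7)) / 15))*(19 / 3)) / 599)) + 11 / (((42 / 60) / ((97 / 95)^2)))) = 4494176241 / 10108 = 444615.77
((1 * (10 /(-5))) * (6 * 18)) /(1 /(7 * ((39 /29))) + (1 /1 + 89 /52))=-235872 /3077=-76.66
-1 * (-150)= 150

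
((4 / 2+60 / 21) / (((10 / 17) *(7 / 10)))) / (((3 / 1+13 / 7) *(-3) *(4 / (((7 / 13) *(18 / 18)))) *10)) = -17 / 1560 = -0.01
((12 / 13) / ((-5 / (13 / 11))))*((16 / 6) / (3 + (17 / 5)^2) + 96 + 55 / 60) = -106033 / 5005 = -21.19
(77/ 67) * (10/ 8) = 385/ 268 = 1.44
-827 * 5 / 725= -827 / 145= -5.70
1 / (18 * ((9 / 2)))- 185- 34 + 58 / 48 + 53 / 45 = -701789 / 3240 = -216.60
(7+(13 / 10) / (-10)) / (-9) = -229 / 300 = -0.76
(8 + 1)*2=18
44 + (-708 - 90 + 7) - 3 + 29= -721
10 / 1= 10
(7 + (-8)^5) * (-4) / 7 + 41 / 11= 18724.30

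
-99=-99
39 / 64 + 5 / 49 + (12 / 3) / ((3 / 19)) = 26.04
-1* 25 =-25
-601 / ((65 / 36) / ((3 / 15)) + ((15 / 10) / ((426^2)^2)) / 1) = -13195371122784 / 198211111801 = -66.57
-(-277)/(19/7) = 1939/19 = 102.05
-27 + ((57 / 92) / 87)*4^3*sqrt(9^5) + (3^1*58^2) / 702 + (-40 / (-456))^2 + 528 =1959951528 / 3130231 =626.14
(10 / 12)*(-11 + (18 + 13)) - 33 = -16.33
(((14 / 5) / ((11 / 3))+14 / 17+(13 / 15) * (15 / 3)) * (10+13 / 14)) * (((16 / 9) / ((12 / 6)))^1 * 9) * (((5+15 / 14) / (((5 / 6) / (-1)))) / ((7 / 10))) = -20326968 / 3773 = -5387.48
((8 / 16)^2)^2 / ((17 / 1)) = 1 / 272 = 0.00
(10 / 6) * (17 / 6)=85 / 18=4.72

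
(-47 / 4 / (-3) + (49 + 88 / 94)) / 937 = 30373 / 528468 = 0.06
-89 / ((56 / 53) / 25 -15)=117925 / 19819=5.95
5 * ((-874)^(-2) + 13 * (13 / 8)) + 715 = 1253711495 / 1527752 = 820.63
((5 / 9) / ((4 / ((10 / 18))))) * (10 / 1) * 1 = 125 / 162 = 0.77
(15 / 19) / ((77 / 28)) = 60 / 209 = 0.29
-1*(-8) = 8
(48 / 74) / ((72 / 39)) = 13 / 37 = 0.35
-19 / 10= -1.90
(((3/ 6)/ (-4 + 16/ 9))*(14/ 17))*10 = -63/ 34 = -1.85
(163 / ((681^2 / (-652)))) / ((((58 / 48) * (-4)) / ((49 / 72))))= 1301881 / 40347207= 0.03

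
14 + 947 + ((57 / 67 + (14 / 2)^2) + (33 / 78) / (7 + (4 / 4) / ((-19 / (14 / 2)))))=221887655 / 219492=1010.91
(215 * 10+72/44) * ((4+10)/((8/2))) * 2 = 165676/11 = 15061.45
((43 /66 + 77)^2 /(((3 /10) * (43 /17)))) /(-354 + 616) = 2232578125 /73612044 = 30.33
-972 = -972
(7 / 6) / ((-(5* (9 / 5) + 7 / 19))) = -133 / 1068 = -0.12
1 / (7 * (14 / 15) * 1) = 15 / 98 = 0.15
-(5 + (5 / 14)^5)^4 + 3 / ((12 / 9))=-52347905256635777953489329 / 83668255425284801560576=-625.66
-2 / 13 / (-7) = 2 / 91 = 0.02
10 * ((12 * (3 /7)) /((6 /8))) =480 /7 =68.57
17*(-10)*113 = -19210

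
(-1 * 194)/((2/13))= -1261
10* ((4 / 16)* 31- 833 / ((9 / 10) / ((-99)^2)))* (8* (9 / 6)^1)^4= -1881037676160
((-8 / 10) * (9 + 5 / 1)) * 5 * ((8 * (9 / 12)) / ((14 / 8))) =-192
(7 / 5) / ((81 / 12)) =28 / 135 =0.21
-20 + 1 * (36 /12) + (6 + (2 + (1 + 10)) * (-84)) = -1103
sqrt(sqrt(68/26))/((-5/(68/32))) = -17 * 13^(3/4) * 34^(1/4)/520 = -0.54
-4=-4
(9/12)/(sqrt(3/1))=0.43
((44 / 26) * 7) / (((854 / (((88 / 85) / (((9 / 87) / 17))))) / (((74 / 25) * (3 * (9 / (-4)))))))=-4673988 / 99125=-47.15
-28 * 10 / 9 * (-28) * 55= 47911.11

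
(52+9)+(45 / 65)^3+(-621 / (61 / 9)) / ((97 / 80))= -185030558 / 12999649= -14.23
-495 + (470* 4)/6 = -545/3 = -181.67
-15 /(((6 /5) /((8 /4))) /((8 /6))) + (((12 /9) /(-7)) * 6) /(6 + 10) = -1403 /42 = -33.40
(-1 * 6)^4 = 1296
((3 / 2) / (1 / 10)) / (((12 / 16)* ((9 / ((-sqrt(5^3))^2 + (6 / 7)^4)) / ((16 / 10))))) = 9645472 / 21609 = 446.36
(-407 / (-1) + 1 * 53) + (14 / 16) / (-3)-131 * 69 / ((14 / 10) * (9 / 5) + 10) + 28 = -1759735 / 7512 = -234.26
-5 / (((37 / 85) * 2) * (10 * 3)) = -85 / 444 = -0.19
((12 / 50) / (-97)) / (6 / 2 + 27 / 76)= -152 / 206125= -0.00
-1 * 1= -1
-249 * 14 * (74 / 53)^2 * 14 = -267250704 / 2809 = -95140.87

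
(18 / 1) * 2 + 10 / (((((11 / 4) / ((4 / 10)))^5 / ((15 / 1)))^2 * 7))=510643066159540332 / 14184529078671875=36.00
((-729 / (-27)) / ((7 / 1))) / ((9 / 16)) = 48 / 7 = 6.86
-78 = -78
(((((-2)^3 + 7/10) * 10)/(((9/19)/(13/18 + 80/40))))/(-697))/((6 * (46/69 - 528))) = -9709/51037128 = -0.00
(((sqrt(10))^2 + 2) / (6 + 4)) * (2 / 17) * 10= 24 / 17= 1.41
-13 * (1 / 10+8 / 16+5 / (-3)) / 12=52 / 45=1.16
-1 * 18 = -18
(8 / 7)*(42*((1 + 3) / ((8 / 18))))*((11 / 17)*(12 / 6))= 9504 / 17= 559.06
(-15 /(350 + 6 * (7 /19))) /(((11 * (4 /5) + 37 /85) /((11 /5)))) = -10659 /1050644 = -0.01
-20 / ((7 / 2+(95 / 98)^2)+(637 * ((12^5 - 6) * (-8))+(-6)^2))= 192080 / 12178037722401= 0.00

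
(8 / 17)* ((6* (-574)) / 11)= -27552 / 187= -147.34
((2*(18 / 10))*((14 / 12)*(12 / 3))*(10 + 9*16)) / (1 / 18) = 232848 / 5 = 46569.60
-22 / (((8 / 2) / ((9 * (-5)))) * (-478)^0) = 495 / 2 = 247.50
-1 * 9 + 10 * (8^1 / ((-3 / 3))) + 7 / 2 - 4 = -179 / 2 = -89.50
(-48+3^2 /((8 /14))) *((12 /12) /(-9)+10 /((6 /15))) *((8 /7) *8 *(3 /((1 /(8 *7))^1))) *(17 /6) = -10479616 /3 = -3493205.33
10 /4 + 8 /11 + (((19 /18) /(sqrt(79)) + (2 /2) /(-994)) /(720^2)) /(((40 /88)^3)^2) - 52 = -4319576119487171 /88565400000000 + 33659659 * sqrt(79) /11518200000000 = -48.77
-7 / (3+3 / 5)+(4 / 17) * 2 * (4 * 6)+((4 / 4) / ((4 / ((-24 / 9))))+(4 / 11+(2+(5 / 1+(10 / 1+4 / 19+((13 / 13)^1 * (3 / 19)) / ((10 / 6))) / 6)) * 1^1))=2840227 / 159885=17.76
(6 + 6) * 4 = 48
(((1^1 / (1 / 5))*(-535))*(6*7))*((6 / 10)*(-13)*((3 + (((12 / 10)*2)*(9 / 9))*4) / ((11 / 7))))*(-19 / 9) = -163172646 / 11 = -14833876.91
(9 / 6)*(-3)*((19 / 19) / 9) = -1 / 2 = -0.50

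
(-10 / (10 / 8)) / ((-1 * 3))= 8 / 3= 2.67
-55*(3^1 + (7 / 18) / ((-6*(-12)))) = -214225 / 1296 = -165.30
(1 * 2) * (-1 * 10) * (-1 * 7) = 140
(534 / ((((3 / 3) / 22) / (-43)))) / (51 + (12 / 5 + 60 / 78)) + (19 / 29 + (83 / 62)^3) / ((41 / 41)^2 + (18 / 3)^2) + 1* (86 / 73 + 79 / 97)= -59445432175098447369 / 6375810636722744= -9323.59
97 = 97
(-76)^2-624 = 5152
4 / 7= 0.57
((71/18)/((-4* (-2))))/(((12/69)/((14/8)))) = 11431/2304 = 4.96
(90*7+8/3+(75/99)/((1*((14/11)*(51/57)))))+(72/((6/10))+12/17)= 179461/238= 754.04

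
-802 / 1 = -802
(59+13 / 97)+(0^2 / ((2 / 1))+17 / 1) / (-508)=2912239 / 49276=59.10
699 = 699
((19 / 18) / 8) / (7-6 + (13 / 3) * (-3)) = -19 / 1728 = -0.01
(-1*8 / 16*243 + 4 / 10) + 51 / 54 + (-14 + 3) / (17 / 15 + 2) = -261554 / 2115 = -123.67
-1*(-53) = 53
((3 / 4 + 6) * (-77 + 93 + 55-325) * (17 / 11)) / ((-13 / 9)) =524637 / 286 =1834.40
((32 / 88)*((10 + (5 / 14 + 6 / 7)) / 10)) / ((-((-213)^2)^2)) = -157 / 792463271985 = -0.00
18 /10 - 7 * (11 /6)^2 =-3911 /180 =-21.73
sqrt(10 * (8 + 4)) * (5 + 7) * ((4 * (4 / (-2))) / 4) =-48 * sqrt(30) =-262.91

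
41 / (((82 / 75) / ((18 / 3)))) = 225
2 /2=1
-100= -100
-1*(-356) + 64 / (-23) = 8124 / 23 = 353.22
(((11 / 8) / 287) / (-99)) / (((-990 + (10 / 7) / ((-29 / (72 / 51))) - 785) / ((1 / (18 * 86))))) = 493 / 27992883817440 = 0.00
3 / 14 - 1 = -11 / 14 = -0.79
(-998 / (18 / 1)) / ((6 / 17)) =-8483 / 54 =-157.09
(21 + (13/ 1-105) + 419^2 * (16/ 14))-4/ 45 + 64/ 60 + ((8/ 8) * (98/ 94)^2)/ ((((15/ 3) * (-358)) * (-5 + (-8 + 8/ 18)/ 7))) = 19136233936381447/ 95408720190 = 200571.12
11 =11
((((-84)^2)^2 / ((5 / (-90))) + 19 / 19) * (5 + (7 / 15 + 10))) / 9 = -207911079704 / 135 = -1540082071.88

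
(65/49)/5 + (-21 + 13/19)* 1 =-18667/931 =-20.05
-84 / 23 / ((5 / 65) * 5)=-1092 / 115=-9.50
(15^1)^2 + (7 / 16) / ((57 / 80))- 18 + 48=255.61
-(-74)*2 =148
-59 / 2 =-29.50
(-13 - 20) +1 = -32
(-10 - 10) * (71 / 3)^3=-7158220 / 27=-265119.26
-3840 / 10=-384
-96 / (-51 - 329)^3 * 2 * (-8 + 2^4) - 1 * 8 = -6858976 / 857375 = -8.00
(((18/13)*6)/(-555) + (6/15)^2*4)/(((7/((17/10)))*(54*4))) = 31943/45454500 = 0.00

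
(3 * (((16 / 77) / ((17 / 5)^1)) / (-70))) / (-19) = 24 / 174097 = 0.00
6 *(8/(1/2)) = 96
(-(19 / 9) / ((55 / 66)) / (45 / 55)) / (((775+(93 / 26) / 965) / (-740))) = 141106160 / 47728251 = 2.96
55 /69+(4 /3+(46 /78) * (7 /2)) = 7525 /1794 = 4.19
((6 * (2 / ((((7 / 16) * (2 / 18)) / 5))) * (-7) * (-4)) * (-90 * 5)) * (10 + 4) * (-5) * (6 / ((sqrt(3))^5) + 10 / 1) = 241920000 * sqrt(3) + 10886400000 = 11305417731.37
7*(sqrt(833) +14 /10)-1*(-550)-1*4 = 49*sqrt(17) +2779 /5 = 757.83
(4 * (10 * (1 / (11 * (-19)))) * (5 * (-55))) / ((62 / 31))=26.32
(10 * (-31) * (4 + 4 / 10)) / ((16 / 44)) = -3751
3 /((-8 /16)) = -6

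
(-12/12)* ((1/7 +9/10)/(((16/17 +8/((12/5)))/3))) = -11169/15260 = -0.73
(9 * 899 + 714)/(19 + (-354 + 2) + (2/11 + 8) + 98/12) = -581130/20899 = -27.81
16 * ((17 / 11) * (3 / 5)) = 14.84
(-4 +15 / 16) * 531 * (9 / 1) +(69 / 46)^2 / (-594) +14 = -7720253 / 528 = -14621.69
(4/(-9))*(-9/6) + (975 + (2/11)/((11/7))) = 354209/363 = 975.78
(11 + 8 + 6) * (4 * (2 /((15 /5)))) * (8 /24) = 22.22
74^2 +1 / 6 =32857 / 6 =5476.17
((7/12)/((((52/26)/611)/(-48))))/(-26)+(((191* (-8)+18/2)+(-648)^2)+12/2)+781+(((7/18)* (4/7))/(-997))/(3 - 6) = 11292547421/26919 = 419501.00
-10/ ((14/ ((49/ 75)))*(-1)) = 7/ 15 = 0.47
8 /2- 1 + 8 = 11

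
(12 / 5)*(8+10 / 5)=24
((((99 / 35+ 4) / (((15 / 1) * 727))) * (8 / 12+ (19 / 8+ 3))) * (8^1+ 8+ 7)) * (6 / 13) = 159413 / 3969420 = 0.04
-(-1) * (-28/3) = -28/3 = -9.33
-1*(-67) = 67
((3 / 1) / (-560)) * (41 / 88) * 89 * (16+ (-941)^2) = -9693535659 / 49280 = -196703.24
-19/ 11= -1.73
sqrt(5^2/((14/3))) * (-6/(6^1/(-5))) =25 * sqrt(42)/14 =11.57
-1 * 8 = -8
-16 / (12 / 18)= -24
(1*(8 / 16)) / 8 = 1 / 16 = 0.06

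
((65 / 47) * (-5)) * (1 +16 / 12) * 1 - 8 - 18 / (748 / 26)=-652858 / 26367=-24.76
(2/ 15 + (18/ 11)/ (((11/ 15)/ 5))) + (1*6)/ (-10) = 19403/ 1815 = 10.69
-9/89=-0.10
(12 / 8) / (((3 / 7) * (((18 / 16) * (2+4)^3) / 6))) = 7 / 81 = 0.09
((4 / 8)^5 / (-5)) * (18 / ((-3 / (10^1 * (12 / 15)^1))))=3 / 10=0.30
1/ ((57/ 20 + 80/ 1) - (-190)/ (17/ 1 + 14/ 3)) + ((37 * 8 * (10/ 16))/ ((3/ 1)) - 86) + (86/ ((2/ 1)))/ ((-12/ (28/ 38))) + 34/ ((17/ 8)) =-9923477/ 905198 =-10.96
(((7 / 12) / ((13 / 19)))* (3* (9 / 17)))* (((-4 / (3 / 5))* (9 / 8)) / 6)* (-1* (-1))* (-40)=29925 / 442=67.70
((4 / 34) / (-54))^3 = -1 / 96702579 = -0.00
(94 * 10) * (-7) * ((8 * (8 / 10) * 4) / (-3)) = 168448 / 3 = 56149.33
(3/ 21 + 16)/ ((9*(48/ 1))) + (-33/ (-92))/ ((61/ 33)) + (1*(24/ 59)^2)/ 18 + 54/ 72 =14630047291/ 14768741232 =0.99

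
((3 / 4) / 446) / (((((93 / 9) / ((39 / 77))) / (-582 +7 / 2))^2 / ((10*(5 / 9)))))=152706384675 / 20329639792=7.51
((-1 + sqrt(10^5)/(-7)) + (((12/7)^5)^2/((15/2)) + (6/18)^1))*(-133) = -2299189543202/605304105 + 1900*sqrt(10) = 2209.92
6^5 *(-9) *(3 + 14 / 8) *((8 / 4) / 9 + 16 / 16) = -406296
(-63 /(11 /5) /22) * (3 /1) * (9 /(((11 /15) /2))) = -127575 /1331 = -95.85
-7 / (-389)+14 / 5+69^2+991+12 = 11216461 / 1945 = 5766.82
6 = 6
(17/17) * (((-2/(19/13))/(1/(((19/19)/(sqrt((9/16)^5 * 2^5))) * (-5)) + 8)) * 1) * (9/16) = -95846400/995025269 - 2274480 * sqrt(2)/995025269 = -0.10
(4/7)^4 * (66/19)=16896/45619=0.37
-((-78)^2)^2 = -37015056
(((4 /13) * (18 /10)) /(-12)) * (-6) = 0.28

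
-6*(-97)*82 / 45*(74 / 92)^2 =5444513 / 7935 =686.14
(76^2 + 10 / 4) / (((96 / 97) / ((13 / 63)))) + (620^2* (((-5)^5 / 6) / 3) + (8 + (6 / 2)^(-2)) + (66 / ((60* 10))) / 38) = -66734898.19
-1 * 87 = -87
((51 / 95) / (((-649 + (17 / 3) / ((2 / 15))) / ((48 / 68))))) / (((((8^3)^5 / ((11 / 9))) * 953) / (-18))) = 99 / 241494435945418588160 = 0.00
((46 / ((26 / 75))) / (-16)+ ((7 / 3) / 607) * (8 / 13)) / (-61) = 3140329 / 23104848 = 0.14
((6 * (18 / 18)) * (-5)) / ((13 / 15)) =-450 / 13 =-34.62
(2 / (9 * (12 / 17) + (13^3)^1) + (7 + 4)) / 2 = 412061 / 74914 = 5.50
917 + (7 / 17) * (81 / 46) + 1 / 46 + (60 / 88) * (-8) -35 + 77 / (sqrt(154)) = sqrt(154) / 2 + 3773234 / 4301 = 883.50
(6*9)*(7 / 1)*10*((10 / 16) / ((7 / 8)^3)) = 172800 / 49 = 3526.53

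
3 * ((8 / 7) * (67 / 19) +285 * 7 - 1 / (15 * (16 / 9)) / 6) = 127617681 / 21280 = 5997.07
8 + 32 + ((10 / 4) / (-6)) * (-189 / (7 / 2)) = 125 / 2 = 62.50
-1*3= -3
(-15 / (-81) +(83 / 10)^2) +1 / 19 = 3546257 / 51300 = 69.13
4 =4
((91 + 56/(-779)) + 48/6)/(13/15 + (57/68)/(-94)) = 7388992200/64065739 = 115.33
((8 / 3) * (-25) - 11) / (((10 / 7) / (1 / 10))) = -1631 / 300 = -5.44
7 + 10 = 17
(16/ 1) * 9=144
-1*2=-2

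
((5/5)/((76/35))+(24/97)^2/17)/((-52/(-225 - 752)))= 5512361987/632134256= 8.72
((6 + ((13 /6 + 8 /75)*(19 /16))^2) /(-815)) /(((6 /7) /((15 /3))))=-535762087 /5633280000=-0.10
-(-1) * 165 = 165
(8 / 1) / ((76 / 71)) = 142 / 19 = 7.47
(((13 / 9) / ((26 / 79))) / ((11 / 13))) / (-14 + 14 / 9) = -1027 / 2464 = -0.42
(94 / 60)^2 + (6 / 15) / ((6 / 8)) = 2.99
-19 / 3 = -6.33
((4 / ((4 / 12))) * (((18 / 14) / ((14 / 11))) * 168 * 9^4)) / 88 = 1062882 / 7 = 151840.29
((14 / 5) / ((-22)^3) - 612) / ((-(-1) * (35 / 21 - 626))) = 48874341 / 49859260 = 0.98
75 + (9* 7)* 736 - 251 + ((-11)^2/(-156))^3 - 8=175331904983/3796416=46183.53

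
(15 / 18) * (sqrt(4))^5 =80 / 3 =26.67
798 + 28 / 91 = 10378 / 13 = 798.31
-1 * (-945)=945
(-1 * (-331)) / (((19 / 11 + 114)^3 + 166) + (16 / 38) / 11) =8370659 / 39199933865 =0.00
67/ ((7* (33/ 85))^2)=9.07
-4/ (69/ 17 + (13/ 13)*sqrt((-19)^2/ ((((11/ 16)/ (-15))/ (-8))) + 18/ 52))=447304/ 1735590215 -1156*sqrt(5154068634)/ 5206770645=-0.02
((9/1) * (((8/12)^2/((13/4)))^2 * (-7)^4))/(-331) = -614656/503451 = -1.22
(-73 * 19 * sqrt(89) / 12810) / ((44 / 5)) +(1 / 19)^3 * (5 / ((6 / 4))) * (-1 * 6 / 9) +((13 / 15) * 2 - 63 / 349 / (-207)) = 4295818939 / 2477573685 - 1387 * sqrt(89) / 112728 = 1.62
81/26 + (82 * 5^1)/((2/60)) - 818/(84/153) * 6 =612165/182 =3363.54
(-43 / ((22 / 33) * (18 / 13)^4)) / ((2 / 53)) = -65090519 / 139968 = -465.04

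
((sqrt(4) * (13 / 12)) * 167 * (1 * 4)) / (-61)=-4342 / 183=-23.73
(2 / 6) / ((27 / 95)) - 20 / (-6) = 365 / 81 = 4.51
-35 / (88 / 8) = -35 / 11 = -3.18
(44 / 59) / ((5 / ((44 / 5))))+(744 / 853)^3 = 1809029729872 / 915459453575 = 1.98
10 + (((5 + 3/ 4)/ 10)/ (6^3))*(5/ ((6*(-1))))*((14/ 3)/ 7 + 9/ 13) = 4042301/ 404352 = 10.00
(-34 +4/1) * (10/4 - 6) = 105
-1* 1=-1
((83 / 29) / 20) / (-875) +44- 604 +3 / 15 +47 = -260246083 / 507500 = -512.80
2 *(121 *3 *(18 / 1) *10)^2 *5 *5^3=5336644500000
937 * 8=7496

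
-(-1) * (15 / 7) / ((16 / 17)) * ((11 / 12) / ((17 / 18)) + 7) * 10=20325 / 112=181.47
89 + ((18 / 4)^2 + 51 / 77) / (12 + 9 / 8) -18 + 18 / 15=198873 / 2695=73.79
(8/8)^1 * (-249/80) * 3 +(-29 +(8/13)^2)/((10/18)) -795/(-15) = -7.86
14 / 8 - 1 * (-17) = 75 / 4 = 18.75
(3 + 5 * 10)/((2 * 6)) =53/12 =4.42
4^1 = 4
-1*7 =-7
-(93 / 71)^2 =-8649 / 5041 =-1.72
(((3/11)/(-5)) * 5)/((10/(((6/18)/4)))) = -1/440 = -0.00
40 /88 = 0.45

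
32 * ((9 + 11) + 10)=960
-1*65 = -65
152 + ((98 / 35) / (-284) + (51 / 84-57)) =950237 / 9940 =95.60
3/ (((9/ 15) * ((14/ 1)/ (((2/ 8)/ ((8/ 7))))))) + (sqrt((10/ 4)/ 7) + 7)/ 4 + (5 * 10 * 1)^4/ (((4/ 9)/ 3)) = sqrt(70)/ 56 + 2700000117/ 64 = 42187501.98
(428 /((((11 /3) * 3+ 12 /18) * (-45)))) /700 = -107 /91875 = -0.00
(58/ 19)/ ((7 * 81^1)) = 58/ 10773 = 0.01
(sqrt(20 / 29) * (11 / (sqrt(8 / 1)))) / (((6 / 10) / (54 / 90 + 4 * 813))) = 59631 * sqrt(290) / 58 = 17508.26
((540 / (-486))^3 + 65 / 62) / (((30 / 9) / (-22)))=32153 / 15066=2.13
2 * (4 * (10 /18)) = 4.44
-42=-42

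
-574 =-574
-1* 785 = -785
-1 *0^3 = 0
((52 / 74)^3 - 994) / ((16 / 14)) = -176160271 / 202612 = -869.45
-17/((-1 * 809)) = 0.02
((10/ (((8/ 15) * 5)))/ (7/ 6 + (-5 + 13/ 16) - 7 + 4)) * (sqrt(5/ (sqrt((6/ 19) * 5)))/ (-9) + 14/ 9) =-280/ 289 + 10 * 6^(3/ 4) * 95^(1/ 4)/ 867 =-0.83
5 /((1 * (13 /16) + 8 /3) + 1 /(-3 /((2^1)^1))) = 16 /9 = 1.78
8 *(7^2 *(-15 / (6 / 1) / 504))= -35 / 18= -1.94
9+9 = 18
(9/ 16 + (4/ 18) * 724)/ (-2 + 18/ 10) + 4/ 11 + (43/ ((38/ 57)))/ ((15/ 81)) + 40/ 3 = -3526459/ 7920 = -445.26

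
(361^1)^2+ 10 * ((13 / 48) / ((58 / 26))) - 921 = 90063245 / 696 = 129401.21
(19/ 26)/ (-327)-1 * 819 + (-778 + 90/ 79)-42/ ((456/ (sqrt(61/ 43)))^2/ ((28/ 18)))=-1197986906237059/ 750682593648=-1595.86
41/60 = 0.68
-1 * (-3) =3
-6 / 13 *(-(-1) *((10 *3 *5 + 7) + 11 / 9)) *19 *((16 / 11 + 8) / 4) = -108224 / 33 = -3279.52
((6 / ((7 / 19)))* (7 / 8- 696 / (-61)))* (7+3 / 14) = 34513215 / 23912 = 1443.34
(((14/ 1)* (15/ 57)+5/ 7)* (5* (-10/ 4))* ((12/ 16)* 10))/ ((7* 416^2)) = -16875/ 49573888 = -0.00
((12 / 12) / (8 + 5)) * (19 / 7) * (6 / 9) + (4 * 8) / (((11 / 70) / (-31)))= -18956702 / 3003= -6312.59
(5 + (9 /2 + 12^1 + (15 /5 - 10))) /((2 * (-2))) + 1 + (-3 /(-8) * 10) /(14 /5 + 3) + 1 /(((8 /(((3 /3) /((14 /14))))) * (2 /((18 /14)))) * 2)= -12591 /6496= -1.94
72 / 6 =12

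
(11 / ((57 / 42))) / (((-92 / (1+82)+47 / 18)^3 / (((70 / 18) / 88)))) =4538845206 / 42996453275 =0.11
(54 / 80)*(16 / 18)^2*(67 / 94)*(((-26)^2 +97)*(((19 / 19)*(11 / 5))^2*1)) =1422.23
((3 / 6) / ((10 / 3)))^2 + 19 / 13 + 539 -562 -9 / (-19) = -21.04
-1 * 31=-31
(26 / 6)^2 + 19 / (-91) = 15208 / 819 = 18.57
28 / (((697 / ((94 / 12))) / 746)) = 490868 / 2091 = 234.75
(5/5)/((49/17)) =17/49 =0.35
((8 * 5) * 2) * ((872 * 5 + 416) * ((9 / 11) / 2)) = 1719360 / 11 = 156305.45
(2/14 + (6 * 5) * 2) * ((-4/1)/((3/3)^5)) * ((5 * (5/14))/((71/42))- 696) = 167183.59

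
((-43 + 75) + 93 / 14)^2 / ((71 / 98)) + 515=365811 / 142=2576.13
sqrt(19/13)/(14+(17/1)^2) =sqrt(247)/3939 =0.00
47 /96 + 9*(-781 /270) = -4087 /160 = -25.54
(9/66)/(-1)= -3/22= -0.14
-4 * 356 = -1424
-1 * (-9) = 9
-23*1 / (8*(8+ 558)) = -0.01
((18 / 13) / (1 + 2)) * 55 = 330 / 13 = 25.38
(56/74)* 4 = 3.03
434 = 434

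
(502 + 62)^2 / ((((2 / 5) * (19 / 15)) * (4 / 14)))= 41750100 / 19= 2197373.68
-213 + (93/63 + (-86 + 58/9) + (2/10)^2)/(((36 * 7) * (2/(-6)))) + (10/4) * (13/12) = -55397351/264600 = -209.36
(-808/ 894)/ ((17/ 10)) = -4040/ 7599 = -0.53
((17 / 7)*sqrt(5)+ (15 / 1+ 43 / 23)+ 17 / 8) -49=-5521 / 184+ 17*sqrt(5) / 7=-24.57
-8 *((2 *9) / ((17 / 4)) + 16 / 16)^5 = -44672475592 / 1419857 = -31462.66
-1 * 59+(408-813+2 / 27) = -12526 / 27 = -463.93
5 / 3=1.67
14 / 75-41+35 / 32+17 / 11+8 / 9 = -2952991 / 79200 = -37.29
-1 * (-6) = 6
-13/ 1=-13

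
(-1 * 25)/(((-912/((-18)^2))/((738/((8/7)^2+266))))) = 4068225/165908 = 24.52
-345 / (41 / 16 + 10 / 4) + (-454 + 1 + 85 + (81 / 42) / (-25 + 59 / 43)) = -167533171 / 384048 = -436.23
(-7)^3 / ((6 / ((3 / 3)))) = -343 / 6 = -57.17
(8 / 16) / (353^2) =1 / 249218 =0.00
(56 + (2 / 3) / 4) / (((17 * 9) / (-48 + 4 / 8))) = -32015 / 1836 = -17.44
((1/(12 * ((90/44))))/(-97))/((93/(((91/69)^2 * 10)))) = -0.00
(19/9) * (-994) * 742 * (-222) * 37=38368722056/3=12789574018.67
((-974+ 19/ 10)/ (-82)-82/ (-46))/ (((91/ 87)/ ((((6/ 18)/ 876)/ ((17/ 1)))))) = 7458887/ 25558543920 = 0.00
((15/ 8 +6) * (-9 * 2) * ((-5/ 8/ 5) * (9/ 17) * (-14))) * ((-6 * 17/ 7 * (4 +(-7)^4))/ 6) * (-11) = -134999865/ 16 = -8437491.56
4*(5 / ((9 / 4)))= 8.89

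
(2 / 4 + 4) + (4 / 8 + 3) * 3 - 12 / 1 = 3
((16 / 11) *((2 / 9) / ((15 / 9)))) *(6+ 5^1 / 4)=1.41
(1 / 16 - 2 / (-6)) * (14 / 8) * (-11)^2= 16093 / 192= 83.82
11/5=2.20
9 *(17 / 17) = 9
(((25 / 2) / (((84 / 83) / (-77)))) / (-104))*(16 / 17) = 8.61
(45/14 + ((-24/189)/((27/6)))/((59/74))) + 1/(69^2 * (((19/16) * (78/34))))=27790995497/8742138678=3.18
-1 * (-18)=18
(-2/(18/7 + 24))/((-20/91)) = 637/1860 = 0.34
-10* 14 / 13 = -140 / 13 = -10.77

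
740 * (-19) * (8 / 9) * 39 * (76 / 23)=-111130240 / 69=-1610583.19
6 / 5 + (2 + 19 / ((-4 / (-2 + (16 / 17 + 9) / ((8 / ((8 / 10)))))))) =1085 / 136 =7.98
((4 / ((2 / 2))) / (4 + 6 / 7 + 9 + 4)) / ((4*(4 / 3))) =21 / 500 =0.04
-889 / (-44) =889 / 44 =20.20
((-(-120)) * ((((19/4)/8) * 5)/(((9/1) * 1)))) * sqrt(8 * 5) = 475 * sqrt(10)/6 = 250.35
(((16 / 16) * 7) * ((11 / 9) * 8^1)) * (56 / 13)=34496 / 117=294.84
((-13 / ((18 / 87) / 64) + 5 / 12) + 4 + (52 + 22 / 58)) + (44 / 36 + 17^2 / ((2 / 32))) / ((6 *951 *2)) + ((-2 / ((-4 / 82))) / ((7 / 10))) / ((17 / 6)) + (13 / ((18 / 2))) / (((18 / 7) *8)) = -5590863732371 / 1417781232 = -3943.39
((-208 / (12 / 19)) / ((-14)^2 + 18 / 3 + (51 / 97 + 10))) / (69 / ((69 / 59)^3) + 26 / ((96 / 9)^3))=-131151101952 / 3652761701995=-0.04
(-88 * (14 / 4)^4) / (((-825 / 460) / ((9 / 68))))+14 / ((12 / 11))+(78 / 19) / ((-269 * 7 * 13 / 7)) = 1286825606 / 1303305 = 987.36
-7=-7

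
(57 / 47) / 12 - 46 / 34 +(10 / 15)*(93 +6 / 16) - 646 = -934833 / 1598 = -585.00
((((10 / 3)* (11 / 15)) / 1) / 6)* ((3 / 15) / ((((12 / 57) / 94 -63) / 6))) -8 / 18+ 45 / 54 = 1929703 / 5063130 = 0.38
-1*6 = -6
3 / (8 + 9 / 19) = 57 / 161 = 0.35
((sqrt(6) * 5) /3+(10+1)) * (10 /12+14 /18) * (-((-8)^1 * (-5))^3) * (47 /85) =-95955200 /153-43616000 * sqrt(6) /459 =-859918.40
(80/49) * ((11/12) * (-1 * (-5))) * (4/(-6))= -2200/441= -4.99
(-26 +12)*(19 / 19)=-14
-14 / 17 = -0.82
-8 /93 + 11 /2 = 1007 /186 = 5.41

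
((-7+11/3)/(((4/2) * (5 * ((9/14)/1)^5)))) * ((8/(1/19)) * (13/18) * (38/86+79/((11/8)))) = -14551570517120/754114779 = -19296.23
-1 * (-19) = 19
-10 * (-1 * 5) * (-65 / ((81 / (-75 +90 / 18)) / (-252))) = -6370000 / 9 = -707777.78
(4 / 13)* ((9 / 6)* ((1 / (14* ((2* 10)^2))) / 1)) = 3 / 36400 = 0.00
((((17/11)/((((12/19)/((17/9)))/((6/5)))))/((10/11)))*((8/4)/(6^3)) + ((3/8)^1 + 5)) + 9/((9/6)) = 1111141/97200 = 11.43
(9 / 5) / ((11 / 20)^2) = 720 / 121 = 5.95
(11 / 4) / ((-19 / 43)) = -473 / 76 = -6.22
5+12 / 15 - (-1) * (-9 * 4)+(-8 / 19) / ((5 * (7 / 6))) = -20131 / 665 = -30.27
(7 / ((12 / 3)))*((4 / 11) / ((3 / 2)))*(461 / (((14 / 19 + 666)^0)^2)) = 6454 / 33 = 195.58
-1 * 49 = -49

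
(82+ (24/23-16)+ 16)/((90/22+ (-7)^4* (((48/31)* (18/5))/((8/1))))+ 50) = 3256550/67726099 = 0.05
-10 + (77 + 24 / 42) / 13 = -367 / 91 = -4.03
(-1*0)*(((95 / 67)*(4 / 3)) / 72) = 0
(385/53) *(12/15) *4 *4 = 4928/53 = 92.98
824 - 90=734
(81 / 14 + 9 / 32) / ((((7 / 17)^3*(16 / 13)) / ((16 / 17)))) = 5105763 / 76832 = 66.45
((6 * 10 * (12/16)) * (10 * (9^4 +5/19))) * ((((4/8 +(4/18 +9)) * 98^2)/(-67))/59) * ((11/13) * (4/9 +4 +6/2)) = -439311404.04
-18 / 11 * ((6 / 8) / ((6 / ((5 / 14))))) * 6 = -135 / 308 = -0.44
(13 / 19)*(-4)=-52 / 19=-2.74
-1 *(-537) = 537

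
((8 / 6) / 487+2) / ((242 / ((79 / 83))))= 10507 / 1333893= 0.01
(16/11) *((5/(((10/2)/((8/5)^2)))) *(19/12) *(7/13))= 34048/10725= 3.17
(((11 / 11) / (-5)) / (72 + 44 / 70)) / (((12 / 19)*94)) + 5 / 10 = 1433555 / 2867376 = 0.50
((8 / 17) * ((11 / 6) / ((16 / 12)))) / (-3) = -11 / 51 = -0.22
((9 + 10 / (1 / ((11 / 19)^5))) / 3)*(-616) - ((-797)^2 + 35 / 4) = -18933222694751 / 29713188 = -637199.30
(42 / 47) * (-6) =-252 / 47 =-5.36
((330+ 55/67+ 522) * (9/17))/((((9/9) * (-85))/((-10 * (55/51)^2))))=345690950/5595907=61.78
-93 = -93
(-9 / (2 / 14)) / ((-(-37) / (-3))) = 189 / 37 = 5.11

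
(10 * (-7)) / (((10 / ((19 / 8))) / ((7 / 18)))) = -931 / 144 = -6.47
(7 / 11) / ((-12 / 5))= -35 / 132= -0.27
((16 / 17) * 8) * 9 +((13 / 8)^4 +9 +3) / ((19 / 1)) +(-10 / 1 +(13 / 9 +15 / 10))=734758313 / 11907072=61.71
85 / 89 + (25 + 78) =9252 / 89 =103.96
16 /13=1.23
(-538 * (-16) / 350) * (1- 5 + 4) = 0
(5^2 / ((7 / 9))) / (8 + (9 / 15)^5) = 703125 / 176701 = 3.98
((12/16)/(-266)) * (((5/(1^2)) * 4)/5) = -3/266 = -0.01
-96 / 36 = -8 / 3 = -2.67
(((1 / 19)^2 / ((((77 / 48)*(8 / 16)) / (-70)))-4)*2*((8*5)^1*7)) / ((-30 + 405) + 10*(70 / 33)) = -5659584 / 944015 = -6.00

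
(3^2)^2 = 81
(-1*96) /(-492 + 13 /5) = 480 /2447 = 0.20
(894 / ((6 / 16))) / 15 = 2384 / 15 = 158.93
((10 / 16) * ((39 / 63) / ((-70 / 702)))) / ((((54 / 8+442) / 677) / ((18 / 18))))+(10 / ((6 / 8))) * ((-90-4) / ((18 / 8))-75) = -7423058759 / 4749570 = -1562.89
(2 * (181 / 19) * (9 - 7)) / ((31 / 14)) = 10136 / 589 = 17.21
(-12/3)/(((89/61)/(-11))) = 2684/89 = 30.16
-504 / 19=-26.53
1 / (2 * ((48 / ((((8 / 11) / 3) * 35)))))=35 / 396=0.09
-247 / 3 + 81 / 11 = -2474 / 33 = -74.97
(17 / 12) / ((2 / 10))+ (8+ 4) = 19.08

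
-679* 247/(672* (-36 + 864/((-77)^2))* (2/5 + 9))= 142052911/191832192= 0.74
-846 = -846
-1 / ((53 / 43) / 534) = -22962 / 53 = -433.25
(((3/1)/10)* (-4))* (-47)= 282/5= 56.40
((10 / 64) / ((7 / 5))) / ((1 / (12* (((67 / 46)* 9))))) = 45225 / 2576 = 17.56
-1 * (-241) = 241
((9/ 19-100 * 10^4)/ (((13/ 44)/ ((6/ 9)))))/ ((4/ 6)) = -835999604/ 247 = -3384613.78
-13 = -13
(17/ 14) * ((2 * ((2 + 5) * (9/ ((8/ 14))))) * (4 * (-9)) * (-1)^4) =-9639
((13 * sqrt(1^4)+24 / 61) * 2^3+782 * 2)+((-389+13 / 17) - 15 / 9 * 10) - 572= 2159798 / 3111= 694.25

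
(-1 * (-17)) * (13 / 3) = 221 / 3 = 73.67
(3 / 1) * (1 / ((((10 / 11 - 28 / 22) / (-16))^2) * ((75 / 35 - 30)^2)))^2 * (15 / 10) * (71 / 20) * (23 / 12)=459239327624 / 2409834375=190.57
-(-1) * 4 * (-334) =-1336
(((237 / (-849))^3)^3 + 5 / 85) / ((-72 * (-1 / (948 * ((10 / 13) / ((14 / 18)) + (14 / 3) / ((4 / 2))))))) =417067451535637151714367670 / 162110349783154058669388369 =2.57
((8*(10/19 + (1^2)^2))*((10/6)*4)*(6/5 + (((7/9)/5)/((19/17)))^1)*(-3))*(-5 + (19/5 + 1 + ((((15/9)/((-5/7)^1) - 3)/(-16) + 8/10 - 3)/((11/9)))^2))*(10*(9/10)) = -1370914912/218405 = -6276.94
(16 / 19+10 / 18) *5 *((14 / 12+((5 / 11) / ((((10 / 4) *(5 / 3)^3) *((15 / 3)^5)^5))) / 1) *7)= 4798956215381622314995177 / 84087252616882324218750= 57.07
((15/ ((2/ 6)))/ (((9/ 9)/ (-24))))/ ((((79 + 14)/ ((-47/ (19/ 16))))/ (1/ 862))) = 135360/ 253859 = 0.53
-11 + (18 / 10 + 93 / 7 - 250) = -8607 / 35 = -245.91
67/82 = 0.82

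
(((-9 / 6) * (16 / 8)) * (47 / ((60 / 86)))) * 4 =-4042 / 5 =-808.40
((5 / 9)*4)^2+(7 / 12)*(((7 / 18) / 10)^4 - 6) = 18118096807 / 12597120000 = 1.44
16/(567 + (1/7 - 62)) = 7/221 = 0.03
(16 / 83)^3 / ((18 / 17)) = 34816 / 5146083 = 0.01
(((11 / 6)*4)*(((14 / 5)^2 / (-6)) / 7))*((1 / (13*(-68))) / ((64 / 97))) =7469 / 3182400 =0.00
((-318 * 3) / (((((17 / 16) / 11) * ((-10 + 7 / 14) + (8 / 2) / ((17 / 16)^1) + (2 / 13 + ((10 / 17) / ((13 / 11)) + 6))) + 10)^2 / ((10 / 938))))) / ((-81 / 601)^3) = 481838294381357056 / 11804322479242545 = 40.82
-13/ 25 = -0.52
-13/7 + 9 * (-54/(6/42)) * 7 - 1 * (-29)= -166508/7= -23786.86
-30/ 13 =-2.31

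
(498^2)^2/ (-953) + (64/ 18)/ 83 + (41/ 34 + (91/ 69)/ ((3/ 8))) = -35928963933862931/ 556698762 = -64539327.88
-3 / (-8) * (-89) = -267 / 8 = -33.38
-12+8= -4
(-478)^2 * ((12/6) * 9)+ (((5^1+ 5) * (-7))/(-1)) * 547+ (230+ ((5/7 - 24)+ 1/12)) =348701539/84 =4151208.80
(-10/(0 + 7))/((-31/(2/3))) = 0.03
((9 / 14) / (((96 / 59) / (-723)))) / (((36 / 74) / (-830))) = 218332745 / 448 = 487349.88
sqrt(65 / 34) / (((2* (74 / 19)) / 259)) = 133* sqrt(2210) / 136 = 45.97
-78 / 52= -3 / 2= -1.50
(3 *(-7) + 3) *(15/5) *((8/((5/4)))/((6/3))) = -864/5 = -172.80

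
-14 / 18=-7 / 9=-0.78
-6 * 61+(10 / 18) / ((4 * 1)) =-13171 / 36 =-365.86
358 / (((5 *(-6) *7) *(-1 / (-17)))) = -3043 / 105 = -28.98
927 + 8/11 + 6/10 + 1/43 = 2195549/2365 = 928.35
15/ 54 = 5/ 18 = 0.28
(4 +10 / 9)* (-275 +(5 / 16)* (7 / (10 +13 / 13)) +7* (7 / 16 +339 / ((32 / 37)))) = 6671219 / 528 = 12634.88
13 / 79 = 0.16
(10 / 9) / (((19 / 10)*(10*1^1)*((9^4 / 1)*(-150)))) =-0.00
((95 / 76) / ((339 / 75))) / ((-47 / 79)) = -0.46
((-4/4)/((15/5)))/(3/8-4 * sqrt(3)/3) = 24/997+256 * sqrt(3)/2991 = 0.17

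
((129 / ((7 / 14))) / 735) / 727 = 86 / 178115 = 0.00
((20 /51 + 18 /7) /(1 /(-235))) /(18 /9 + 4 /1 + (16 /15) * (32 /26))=-351325 /3689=-95.24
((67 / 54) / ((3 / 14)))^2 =219961 / 6561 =33.53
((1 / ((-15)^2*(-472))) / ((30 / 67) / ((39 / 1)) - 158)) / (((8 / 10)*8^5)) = 871 / 383096444682240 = 0.00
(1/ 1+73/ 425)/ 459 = 166/ 65025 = 0.00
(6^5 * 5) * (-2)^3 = -311040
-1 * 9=-9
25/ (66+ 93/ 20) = 500/ 1413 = 0.35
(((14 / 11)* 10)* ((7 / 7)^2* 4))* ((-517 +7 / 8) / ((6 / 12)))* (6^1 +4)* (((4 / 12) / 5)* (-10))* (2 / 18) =38926.60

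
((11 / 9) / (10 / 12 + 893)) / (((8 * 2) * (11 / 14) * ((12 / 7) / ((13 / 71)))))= 637 / 54831312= 0.00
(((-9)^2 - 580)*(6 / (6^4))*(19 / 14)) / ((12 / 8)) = -9481 / 4536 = -2.09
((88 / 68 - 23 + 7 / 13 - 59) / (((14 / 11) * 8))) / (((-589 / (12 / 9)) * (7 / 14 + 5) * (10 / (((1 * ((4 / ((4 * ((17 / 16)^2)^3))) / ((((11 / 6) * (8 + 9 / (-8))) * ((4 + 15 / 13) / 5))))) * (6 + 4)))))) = 339705069568 / 1959376601364479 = 0.00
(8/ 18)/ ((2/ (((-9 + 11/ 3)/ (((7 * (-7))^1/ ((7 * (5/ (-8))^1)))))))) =-20/ 189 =-0.11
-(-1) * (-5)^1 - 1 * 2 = -7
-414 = -414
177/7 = 25.29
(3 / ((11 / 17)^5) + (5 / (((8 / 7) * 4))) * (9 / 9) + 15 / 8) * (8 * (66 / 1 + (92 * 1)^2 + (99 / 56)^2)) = 4056961649792077 / 2020223744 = 2008174.42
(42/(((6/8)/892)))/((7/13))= 92768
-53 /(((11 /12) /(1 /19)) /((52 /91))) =-2544 /1463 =-1.74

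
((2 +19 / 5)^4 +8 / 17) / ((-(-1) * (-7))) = -12028777 / 74375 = -161.73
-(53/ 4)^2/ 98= -2809/ 1568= -1.79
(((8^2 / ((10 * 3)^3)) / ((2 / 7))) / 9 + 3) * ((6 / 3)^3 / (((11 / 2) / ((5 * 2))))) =2916896 / 66825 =43.65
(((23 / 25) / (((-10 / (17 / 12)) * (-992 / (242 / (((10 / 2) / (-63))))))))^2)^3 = 961808331326683615269280715690364681 / 232653764952064000000000000000000000000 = 0.00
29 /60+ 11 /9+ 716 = 129187 /180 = 717.71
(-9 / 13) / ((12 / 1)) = -3 / 52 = -0.06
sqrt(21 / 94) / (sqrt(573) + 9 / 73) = -219 * sqrt(1974) / 95674328 + 5329 * sqrt(125678) / 95674328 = 0.02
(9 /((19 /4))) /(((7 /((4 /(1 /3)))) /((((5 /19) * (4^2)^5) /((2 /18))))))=20384317440 /2527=8066607.61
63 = 63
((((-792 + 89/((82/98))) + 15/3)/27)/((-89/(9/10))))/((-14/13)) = -60463/255430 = -0.24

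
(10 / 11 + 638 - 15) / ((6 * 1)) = 6863 / 66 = 103.98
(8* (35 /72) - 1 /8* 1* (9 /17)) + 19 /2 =16307 /1224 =13.32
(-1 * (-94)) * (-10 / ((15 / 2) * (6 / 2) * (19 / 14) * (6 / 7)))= -18424 / 513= -35.91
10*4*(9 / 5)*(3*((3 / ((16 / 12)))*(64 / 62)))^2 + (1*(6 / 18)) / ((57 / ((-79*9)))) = 63749489 / 18259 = 3491.40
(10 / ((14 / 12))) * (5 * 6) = 257.14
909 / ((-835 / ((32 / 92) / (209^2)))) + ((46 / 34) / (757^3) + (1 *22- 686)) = -4107821168947130647437 / 6186477583341219505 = -664.00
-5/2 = -2.50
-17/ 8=-2.12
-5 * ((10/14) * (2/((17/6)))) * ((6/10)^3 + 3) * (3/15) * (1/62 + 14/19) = -2139444/1752275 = -1.22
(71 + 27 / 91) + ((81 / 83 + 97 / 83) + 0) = 554702 / 7553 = 73.44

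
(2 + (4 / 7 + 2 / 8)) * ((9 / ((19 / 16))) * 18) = 51192 / 133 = 384.90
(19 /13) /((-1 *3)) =-19 /39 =-0.49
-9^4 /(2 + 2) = -6561 /4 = -1640.25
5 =5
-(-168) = 168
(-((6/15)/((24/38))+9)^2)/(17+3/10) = -83521/15570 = -5.36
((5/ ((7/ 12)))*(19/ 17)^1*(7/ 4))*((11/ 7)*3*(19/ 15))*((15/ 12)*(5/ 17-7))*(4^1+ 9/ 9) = -4195.76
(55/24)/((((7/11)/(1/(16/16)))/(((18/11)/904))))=165/25312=0.01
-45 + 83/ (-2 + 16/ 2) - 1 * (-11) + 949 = 5573/ 6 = 928.83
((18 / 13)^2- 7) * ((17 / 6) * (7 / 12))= -102221 / 12168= -8.40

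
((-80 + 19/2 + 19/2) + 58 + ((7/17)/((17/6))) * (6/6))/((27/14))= -3850/2601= -1.48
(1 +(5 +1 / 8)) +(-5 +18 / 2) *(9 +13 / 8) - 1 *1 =381 / 8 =47.62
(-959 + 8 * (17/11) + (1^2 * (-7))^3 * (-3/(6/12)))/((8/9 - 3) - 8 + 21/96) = -112.35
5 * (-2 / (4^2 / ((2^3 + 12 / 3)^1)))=-15 / 2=-7.50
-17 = -17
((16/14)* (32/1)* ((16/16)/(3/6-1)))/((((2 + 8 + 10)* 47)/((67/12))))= -2144/4935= -0.43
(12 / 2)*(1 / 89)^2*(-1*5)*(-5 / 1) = 150 / 7921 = 0.02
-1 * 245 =-245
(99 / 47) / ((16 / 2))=99 / 376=0.26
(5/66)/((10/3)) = 1/44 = 0.02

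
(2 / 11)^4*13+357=5227045 / 14641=357.01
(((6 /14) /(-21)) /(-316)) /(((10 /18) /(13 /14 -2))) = -0.00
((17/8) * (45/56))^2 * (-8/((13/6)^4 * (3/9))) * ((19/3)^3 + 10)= -838.44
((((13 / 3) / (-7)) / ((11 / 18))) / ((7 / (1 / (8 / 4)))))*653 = -25467 / 539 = -47.25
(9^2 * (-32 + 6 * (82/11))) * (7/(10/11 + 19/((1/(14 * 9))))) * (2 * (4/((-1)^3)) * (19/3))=-502740/3293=-152.67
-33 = -33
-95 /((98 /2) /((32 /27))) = -2.30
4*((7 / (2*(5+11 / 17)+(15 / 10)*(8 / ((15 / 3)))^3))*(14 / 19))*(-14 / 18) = -728875 / 792072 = -0.92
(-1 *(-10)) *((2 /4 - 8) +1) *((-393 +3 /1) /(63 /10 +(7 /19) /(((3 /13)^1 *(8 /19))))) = 3042000 /1211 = 2511.97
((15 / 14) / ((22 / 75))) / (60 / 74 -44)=-41625 / 492184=-0.08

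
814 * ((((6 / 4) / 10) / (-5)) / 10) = -1221 / 500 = -2.44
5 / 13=0.38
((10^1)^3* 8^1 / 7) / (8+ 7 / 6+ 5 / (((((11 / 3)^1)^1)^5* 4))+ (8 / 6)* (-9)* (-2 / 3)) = 15460896000 / 232261057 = 66.57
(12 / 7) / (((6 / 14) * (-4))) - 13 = -14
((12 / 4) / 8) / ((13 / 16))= 0.46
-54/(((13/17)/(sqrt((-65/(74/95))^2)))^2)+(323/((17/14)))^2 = -1566821947/2738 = -572250.53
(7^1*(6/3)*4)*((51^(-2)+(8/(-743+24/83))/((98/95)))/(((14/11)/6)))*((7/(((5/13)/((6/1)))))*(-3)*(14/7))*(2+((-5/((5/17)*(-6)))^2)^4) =15771597277851021893/2181888281160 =7228416.51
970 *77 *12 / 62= 448140 / 31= 14456.13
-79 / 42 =-1.88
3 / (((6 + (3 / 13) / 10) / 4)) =520 / 261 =1.99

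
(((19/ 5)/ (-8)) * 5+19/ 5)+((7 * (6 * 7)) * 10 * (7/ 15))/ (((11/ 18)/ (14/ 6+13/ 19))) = 56648073/ 8360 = 6776.09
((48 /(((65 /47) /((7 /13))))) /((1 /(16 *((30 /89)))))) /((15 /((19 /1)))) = 9601536 /75205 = 127.67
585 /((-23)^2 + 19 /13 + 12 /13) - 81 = -551943 /6908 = -79.90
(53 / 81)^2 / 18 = 0.02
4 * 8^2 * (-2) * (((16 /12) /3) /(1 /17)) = -34816 /9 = -3868.44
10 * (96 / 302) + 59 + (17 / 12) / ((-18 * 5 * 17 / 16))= 62.16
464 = 464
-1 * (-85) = 85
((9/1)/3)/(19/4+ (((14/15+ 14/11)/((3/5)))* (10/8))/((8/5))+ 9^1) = 2376/13165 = 0.18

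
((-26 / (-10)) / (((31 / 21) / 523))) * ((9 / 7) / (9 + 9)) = 20397 / 310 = 65.80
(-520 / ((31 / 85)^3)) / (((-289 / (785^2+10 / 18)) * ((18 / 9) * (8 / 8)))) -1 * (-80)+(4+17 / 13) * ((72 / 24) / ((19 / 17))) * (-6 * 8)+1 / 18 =168180636048689 / 14716754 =11427834.97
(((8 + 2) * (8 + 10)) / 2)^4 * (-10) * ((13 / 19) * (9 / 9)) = -8529300000 / 19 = -448910526.32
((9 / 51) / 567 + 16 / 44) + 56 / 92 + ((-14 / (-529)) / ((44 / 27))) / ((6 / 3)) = 73347149 / 74785788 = 0.98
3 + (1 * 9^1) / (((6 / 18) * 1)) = 30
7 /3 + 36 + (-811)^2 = 1973278 /3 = 657759.33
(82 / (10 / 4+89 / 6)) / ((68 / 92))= 6.40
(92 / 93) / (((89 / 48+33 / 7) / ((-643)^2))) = 4260178496 / 68417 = 62267.84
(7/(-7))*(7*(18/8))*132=-2079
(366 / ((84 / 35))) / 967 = 305 / 1934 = 0.16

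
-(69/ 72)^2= -529/ 576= -0.92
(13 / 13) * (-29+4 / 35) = -1011 / 35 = -28.89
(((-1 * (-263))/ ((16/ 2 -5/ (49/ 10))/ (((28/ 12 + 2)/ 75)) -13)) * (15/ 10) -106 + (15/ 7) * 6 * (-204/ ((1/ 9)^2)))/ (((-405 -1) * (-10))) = -40868393345/ 780629192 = -52.35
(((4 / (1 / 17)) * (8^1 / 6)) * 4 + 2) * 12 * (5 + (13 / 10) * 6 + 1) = 301944 / 5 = 60388.80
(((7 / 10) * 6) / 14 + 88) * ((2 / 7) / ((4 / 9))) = 7947 / 140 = 56.76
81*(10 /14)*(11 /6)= 1485 /14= 106.07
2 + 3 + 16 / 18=53 / 9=5.89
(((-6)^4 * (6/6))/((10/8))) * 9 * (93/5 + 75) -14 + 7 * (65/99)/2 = 4323273659/4950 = 873388.62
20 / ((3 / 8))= 160 / 3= 53.33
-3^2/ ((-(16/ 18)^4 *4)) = 59049/ 16384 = 3.60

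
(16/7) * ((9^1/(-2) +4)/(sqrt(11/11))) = -8/7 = -1.14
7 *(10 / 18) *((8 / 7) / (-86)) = -20 / 387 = -0.05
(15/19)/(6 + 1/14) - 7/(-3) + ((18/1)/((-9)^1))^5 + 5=-24.54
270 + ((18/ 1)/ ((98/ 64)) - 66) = 10572/ 49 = 215.76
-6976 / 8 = -872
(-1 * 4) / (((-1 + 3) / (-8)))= 16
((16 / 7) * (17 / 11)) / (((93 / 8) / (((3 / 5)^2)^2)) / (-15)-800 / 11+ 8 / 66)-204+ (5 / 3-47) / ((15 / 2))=-37070423924 / 176450715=-210.09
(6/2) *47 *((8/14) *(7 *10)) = 5640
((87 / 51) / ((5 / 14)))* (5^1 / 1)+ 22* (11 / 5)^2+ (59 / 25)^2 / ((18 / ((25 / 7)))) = 7040081 / 53550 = 131.47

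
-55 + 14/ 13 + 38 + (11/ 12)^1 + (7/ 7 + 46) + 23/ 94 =236371/ 7332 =32.24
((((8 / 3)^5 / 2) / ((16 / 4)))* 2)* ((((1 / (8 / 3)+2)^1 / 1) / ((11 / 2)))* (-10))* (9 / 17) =-389120 / 5049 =-77.07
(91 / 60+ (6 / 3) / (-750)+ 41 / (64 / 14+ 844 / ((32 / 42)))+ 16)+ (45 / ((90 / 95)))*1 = 202600903 / 3114500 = 65.05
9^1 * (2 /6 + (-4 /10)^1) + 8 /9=13 /45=0.29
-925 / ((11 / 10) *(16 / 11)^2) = -50875 / 128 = -397.46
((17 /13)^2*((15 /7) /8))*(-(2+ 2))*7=-4335 /338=-12.83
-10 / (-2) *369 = 1845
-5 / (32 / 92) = -115 / 8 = -14.38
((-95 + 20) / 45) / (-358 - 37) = 1 / 237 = 0.00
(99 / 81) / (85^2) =11 / 65025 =0.00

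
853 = 853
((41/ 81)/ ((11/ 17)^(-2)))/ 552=4961/ 12921768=0.00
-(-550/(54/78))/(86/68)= 243100/387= 628.17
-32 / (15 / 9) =-96 / 5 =-19.20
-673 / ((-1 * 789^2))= 673 / 622521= 0.00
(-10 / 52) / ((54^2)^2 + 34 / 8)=-10 / 442159133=-0.00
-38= -38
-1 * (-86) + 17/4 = 361/4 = 90.25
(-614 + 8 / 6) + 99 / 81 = -5503 / 9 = -611.44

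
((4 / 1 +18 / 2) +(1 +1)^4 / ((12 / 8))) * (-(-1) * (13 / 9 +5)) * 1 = 4118 / 27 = 152.52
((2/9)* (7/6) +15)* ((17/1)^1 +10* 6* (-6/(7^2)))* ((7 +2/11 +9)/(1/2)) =6306896/1323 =4767.12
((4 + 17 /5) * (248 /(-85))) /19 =-9176 /8075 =-1.14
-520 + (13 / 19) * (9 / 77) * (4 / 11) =-8367892 / 16093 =-519.97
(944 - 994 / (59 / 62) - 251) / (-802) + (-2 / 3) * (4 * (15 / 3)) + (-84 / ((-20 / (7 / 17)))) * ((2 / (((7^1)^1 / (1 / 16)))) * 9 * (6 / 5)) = -1515678491 / 120660900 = -12.56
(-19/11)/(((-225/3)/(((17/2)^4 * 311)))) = 37388.30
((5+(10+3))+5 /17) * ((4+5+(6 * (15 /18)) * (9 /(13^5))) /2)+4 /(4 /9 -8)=516289914 /6311981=81.80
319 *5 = 1595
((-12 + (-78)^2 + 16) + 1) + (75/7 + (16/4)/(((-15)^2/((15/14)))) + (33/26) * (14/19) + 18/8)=90445253/14820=6102.92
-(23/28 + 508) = -14247/28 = -508.82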